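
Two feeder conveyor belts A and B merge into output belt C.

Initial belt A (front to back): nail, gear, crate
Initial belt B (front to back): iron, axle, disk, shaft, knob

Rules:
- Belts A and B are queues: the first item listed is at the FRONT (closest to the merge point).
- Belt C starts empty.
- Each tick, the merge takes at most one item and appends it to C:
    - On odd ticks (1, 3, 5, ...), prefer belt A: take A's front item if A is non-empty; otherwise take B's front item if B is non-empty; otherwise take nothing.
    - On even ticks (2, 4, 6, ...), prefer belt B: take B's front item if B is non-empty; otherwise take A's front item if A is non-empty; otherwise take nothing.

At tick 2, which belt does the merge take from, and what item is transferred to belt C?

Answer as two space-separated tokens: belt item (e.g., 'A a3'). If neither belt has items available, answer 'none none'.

Answer: B iron

Derivation:
Tick 1: prefer A, take nail from A; A=[gear,crate] B=[iron,axle,disk,shaft,knob] C=[nail]
Tick 2: prefer B, take iron from B; A=[gear,crate] B=[axle,disk,shaft,knob] C=[nail,iron]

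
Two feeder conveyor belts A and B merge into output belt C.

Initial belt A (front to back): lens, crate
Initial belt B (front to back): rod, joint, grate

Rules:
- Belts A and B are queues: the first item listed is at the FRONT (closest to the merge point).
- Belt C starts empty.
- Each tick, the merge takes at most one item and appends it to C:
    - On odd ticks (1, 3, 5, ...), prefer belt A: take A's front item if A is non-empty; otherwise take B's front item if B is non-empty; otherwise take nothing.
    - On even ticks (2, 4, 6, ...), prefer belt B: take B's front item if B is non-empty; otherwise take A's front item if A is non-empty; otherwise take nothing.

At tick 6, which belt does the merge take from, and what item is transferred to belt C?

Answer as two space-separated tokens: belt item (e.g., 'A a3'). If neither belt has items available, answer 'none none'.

Answer: none none

Derivation:
Tick 1: prefer A, take lens from A; A=[crate] B=[rod,joint,grate] C=[lens]
Tick 2: prefer B, take rod from B; A=[crate] B=[joint,grate] C=[lens,rod]
Tick 3: prefer A, take crate from A; A=[-] B=[joint,grate] C=[lens,rod,crate]
Tick 4: prefer B, take joint from B; A=[-] B=[grate] C=[lens,rod,crate,joint]
Tick 5: prefer A, take grate from B; A=[-] B=[-] C=[lens,rod,crate,joint,grate]
Tick 6: prefer B, both empty, nothing taken; A=[-] B=[-] C=[lens,rod,crate,joint,grate]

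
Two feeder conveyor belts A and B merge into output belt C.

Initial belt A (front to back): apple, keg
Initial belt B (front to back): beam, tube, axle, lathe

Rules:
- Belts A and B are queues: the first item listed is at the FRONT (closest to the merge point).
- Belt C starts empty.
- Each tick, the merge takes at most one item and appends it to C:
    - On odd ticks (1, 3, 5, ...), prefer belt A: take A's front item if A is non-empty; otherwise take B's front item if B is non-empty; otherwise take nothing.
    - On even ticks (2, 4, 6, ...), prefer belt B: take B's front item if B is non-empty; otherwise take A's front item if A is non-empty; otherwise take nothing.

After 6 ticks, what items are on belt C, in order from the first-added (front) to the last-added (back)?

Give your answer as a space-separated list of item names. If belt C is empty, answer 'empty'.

Answer: apple beam keg tube axle lathe

Derivation:
Tick 1: prefer A, take apple from A; A=[keg] B=[beam,tube,axle,lathe] C=[apple]
Tick 2: prefer B, take beam from B; A=[keg] B=[tube,axle,lathe] C=[apple,beam]
Tick 3: prefer A, take keg from A; A=[-] B=[tube,axle,lathe] C=[apple,beam,keg]
Tick 4: prefer B, take tube from B; A=[-] B=[axle,lathe] C=[apple,beam,keg,tube]
Tick 5: prefer A, take axle from B; A=[-] B=[lathe] C=[apple,beam,keg,tube,axle]
Tick 6: prefer B, take lathe from B; A=[-] B=[-] C=[apple,beam,keg,tube,axle,lathe]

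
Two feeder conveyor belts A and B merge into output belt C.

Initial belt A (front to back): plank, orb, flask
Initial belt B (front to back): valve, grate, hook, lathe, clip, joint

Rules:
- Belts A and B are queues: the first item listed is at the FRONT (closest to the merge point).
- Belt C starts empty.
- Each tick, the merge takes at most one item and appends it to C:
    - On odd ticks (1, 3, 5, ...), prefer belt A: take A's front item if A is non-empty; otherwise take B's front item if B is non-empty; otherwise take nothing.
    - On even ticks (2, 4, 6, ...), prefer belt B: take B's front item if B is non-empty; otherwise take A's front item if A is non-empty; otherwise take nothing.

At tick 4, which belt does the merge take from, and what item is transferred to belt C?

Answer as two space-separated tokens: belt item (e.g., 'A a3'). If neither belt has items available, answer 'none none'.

Answer: B grate

Derivation:
Tick 1: prefer A, take plank from A; A=[orb,flask] B=[valve,grate,hook,lathe,clip,joint] C=[plank]
Tick 2: prefer B, take valve from B; A=[orb,flask] B=[grate,hook,lathe,clip,joint] C=[plank,valve]
Tick 3: prefer A, take orb from A; A=[flask] B=[grate,hook,lathe,clip,joint] C=[plank,valve,orb]
Tick 4: prefer B, take grate from B; A=[flask] B=[hook,lathe,clip,joint] C=[plank,valve,orb,grate]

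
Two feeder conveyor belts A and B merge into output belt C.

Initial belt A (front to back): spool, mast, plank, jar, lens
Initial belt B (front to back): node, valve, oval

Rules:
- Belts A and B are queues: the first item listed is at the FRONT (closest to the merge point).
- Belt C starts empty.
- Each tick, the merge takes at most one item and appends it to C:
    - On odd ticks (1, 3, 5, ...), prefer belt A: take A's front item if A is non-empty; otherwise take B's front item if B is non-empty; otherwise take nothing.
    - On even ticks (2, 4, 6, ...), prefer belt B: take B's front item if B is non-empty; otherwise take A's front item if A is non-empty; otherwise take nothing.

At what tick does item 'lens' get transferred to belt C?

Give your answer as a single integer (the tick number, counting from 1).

Tick 1: prefer A, take spool from A; A=[mast,plank,jar,lens] B=[node,valve,oval] C=[spool]
Tick 2: prefer B, take node from B; A=[mast,plank,jar,lens] B=[valve,oval] C=[spool,node]
Tick 3: prefer A, take mast from A; A=[plank,jar,lens] B=[valve,oval] C=[spool,node,mast]
Tick 4: prefer B, take valve from B; A=[plank,jar,lens] B=[oval] C=[spool,node,mast,valve]
Tick 5: prefer A, take plank from A; A=[jar,lens] B=[oval] C=[spool,node,mast,valve,plank]
Tick 6: prefer B, take oval from B; A=[jar,lens] B=[-] C=[spool,node,mast,valve,plank,oval]
Tick 7: prefer A, take jar from A; A=[lens] B=[-] C=[spool,node,mast,valve,plank,oval,jar]
Tick 8: prefer B, take lens from A; A=[-] B=[-] C=[spool,node,mast,valve,plank,oval,jar,lens]

Answer: 8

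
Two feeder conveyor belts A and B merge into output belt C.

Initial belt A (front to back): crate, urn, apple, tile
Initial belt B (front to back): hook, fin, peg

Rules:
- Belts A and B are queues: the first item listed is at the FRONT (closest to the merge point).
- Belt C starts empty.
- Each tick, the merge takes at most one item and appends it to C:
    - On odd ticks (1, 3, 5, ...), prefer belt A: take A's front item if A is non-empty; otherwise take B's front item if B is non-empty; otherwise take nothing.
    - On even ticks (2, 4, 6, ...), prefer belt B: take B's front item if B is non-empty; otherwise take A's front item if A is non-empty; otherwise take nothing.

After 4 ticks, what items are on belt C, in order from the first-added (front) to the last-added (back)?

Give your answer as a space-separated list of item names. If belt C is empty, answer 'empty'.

Answer: crate hook urn fin

Derivation:
Tick 1: prefer A, take crate from A; A=[urn,apple,tile] B=[hook,fin,peg] C=[crate]
Tick 2: prefer B, take hook from B; A=[urn,apple,tile] B=[fin,peg] C=[crate,hook]
Tick 3: prefer A, take urn from A; A=[apple,tile] B=[fin,peg] C=[crate,hook,urn]
Tick 4: prefer B, take fin from B; A=[apple,tile] B=[peg] C=[crate,hook,urn,fin]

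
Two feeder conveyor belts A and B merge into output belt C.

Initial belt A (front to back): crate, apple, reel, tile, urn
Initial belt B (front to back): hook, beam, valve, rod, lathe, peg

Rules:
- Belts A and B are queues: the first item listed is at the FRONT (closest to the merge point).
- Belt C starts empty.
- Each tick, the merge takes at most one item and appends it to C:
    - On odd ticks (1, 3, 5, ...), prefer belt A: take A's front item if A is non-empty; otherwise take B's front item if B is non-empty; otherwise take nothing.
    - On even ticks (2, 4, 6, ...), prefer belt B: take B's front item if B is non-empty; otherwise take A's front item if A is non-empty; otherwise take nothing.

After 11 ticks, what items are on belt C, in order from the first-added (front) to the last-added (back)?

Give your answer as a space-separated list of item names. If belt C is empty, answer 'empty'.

Tick 1: prefer A, take crate from A; A=[apple,reel,tile,urn] B=[hook,beam,valve,rod,lathe,peg] C=[crate]
Tick 2: prefer B, take hook from B; A=[apple,reel,tile,urn] B=[beam,valve,rod,lathe,peg] C=[crate,hook]
Tick 3: prefer A, take apple from A; A=[reel,tile,urn] B=[beam,valve,rod,lathe,peg] C=[crate,hook,apple]
Tick 4: prefer B, take beam from B; A=[reel,tile,urn] B=[valve,rod,lathe,peg] C=[crate,hook,apple,beam]
Tick 5: prefer A, take reel from A; A=[tile,urn] B=[valve,rod,lathe,peg] C=[crate,hook,apple,beam,reel]
Tick 6: prefer B, take valve from B; A=[tile,urn] B=[rod,lathe,peg] C=[crate,hook,apple,beam,reel,valve]
Tick 7: prefer A, take tile from A; A=[urn] B=[rod,lathe,peg] C=[crate,hook,apple,beam,reel,valve,tile]
Tick 8: prefer B, take rod from B; A=[urn] B=[lathe,peg] C=[crate,hook,apple,beam,reel,valve,tile,rod]
Tick 9: prefer A, take urn from A; A=[-] B=[lathe,peg] C=[crate,hook,apple,beam,reel,valve,tile,rod,urn]
Tick 10: prefer B, take lathe from B; A=[-] B=[peg] C=[crate,hook,apple,beam,reel,valve,tile,rod,urn,lathe]
Tick 11: prefer A, take peg from B; A=[-] B=[-] C=[crate,hook,apple,beam,reel,valve,tile,rod,urn,lathe,peg]

Answer: crate hook apple beam reel valve tile rod urn lathe peg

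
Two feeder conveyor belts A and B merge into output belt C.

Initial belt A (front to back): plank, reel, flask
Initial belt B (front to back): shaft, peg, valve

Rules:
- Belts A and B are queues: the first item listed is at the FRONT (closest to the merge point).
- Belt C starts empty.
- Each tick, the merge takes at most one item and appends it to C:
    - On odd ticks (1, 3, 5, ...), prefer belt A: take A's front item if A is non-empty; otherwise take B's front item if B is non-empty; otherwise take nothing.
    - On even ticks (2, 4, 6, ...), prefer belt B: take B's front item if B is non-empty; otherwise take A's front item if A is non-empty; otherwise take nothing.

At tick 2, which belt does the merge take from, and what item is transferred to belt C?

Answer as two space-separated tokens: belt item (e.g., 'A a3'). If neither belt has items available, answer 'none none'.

Answer: B shaft

Derivation:
Tick 1: prefer A, take plank from A; A=[reel,flask] B=[shaft,peg,valve] C=[plank]
Tick 2: prefer B, take shaft from B; A=[reel,flask] B=[peg,valve] C=[plank,shaft]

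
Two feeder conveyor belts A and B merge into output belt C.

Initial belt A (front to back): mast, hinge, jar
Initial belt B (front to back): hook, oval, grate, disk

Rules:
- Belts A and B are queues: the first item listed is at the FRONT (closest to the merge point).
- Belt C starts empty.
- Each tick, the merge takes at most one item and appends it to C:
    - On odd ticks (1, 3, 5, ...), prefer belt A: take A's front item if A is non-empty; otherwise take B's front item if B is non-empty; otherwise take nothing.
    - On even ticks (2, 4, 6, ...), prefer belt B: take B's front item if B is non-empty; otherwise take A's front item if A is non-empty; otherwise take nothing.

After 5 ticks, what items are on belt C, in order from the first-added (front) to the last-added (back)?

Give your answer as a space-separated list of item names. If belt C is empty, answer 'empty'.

Tick 1: prefer A, take mast from A; A=[hinge,jar] B=[hook,oval,grate,disk] C=[mast]
Tick 2: prefer B, take hook from B; A=[hinge,jar] B=[oval,grate,disk] C=[mast,hook]
Tick 3: prefer A, take hinge from A; A=[jar] B=[oval,grate,disk] C=[mast,hook,hinge]
Tick 4: prefer B, take oval from B; A=[jar] B=[grate,disk] C=[mast,hook,hinge,oval]
Tick 5: prefer A, take jar from A; A=[-] B=[grate,disk] C=[mast,hook,hinge,oval,jar]

Answer: mast hook hinge oval jar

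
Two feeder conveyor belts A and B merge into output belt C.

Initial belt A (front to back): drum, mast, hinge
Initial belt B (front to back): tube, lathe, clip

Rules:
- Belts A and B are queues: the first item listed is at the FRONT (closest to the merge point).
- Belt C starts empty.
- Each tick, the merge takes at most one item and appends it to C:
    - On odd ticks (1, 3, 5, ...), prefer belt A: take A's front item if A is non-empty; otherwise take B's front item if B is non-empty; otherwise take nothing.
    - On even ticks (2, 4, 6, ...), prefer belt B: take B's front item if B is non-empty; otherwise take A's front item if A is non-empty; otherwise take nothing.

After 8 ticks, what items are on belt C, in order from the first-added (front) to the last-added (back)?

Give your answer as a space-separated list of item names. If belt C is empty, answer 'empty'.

Tick 1: prefer A, take drum from A; A=[mast,hinge] B=[tube,lathe,clip] C=[drum]
Tick 2: prefer B, take tube from B; A=[mast,hinge] B=[lathe,clip] C=[drum,tube]
Tick 3: prefer A, take mast from A; A=[hinge] B=[lathe,clip] C=[drum,tube,mast]
Tick 4: prefer B, take lathe from B; A=[hinge] B=[clip] C=[drum,tube,mast,lathe]
Tick 5: prefer A, take hinge from A; A=[-] B=[clip] C=[drum,tube,mast,lathe,hinge]
Tick 6: prefer B, take clip from B; A=[-] B=[-] C=[drum,tube,mast,lathe,hinge,clip]
Tick 7: prefer A, both empty, nothing taken; A=[-] B=[-] C=[drum,tube,mast,lathe,hinge,clip]
Tick 8: prefer B, both empty, nothing taken; A=[-] B=[-] C=[drum,tube,mast,lathe,hinge,clip]

Answer: drum tube mast lathe hinge clip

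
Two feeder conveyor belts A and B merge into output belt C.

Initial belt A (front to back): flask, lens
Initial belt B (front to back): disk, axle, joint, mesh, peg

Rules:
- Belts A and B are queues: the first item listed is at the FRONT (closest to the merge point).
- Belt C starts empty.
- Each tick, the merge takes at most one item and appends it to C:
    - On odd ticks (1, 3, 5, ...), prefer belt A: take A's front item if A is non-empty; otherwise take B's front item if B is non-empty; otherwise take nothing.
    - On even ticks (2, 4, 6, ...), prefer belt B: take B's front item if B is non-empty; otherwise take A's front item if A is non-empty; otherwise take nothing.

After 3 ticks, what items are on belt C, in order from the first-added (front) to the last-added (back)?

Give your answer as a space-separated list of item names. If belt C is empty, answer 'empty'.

Answer: flask disk lens

Derivation:
Tick 1: prefer A, take flask from A; A=[lens] B=[disk,axle,joint,mesh,peg] C=[flask]
Tick 2: prefer B, take disk from B; A=[lens] B=[axle,joint,mesh,peg] C=[flask,disk]
Tick 3: prefer A, take lens from A; A=[-] B=[axle,joint,mesh,peg] C=[flask,disk,lens]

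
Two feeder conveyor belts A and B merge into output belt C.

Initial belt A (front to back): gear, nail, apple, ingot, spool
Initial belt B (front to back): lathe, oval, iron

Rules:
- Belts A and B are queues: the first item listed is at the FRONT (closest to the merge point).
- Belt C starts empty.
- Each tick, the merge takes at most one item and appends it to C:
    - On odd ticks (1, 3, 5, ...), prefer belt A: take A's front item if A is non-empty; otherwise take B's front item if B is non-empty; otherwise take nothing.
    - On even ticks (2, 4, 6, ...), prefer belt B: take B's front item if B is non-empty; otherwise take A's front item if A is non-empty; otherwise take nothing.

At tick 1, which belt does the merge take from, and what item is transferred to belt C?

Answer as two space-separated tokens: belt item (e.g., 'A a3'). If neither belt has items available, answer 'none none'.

Answer: A gear

Derivation:
Tick 1: prefer A, take gear from A; A=[nail,apple,ingot,spool] B=[lathe,oval,iron] C=[gear]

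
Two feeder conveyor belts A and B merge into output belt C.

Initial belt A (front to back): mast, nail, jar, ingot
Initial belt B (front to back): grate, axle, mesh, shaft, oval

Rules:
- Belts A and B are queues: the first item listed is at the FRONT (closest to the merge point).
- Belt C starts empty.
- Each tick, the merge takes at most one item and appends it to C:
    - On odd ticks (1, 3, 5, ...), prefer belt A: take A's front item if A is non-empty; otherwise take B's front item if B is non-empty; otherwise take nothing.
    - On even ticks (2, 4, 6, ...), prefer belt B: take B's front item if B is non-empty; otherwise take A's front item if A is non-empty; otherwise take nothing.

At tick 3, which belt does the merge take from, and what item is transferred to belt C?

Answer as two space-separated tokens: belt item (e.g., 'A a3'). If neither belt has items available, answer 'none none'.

Tick 1: prefer A, take mast from A; A=[nail,jar,ingot] B=[grate,axle,mesh,shaft,oval] C=[mast]
Tick 2: prefer B, take grate from B; A=[nail,jar,ingot] B=[axle,mesh,shaft,oval] C=[mast,grate]
Tick 3: prefer A, take nail from A; A=[jar,ingot] B=[axle,mesh,shaft,oval] C=[mast,grate,nail]

Answer: A nail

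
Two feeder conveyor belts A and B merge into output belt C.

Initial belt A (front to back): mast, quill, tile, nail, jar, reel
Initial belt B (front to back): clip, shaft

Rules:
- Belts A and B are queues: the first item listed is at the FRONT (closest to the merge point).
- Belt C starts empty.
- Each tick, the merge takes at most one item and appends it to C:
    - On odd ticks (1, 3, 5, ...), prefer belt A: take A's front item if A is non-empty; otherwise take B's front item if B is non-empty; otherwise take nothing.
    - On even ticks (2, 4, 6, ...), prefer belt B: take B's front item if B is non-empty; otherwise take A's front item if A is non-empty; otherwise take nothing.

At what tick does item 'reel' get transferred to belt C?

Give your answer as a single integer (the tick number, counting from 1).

Tick 1: prefer A, take mast from A; A=[quill,tile,nail,jar,reel] B=[clip,shaft] C=[mast]
Tick 2: prefer B, take clip from B; A=[quill,tile,nail,jar,reel] B=[shaft] C=[mast,clip]
Tick 3: prefer A, take quill from A; A=[tile,nail,jar,reel] B=[shaft] C=[mast,clip,quill]
Tick 4: prefer B, take shaft from B; A=[tile,nail,jar,reel] B=[-] C=[mast,clip,quill,shaft]
Tick 5: prefer A, take tile from A; A=[nail,jar,reel] B=[-] C=[mast,clip,quill,shaft,tile]
Tick 6: prefer B, take nail from A; A=[jar,reel] B=[-] C=[mast,clip,quill,shaft,tile,nail]
Tick 7: prefer A, take jar from A; A=[reel] B=[-] C=[mast,clip,quill,shaft,tile,nail,jar]
Tick 8: prefer B, take reel from A; A=[-] B=[-] C=[mast,clip,quill,shaft,tile,nail,jar,reel]

Answer: 8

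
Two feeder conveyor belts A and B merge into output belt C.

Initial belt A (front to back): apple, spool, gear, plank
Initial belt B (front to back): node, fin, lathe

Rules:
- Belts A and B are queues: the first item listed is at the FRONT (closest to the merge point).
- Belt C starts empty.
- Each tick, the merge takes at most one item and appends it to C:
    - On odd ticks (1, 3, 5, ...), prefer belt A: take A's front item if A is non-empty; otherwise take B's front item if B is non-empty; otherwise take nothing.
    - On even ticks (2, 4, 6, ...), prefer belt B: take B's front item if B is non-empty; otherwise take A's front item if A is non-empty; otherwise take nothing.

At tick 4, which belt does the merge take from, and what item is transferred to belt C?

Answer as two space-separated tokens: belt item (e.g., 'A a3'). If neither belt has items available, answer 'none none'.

Tick 1: prefer A, take apple from A; A=[spool,gear,plank] B=[node,fin,lathe] C=[apple]
Tick 2: prefer B, take node from B; A=[spool,gear,plank] B=[fin,lathe] C=[apple,node]
Tick 3: prefer A, take spool from A; A=[gear,plank] B=[fin,lathe] C=[apple,node,spool]
Tick 4: prefer B, take fin from B; A=[gear,plank] B=[lathe] C=[apple,node,spool,fin]

Answer: B fin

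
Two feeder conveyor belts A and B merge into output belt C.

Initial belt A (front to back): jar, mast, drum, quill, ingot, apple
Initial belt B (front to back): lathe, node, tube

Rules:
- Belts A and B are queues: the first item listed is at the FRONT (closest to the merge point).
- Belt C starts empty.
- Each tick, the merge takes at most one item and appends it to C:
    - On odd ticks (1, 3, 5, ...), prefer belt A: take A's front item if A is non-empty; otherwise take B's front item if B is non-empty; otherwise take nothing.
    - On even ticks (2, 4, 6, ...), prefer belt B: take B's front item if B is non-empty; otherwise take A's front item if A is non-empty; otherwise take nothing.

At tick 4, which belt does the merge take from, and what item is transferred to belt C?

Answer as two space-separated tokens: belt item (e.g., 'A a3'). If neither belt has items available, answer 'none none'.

Answer: B node

Derivation:
Tick 1: prefer A, take jar from A; A=[mast,drum,quill,ingot,apple] B=[lathe,node,tube] C=[jar]
Tick 2: prefer B, take lathe from B; A=[mast,drum,quill,ingot,apple] B=[node,tube] C=[jar,lathe]
Tick 3: prefer A, take mast from A; A=[drum,quill,ingot,apple] B=[node,tube] C=[jar,lathe,mast]
Tick 4: prefer B, take node from B; A=[drum,quill,ingot,apple] B=[tube] C=[jar,lathe,mast,node]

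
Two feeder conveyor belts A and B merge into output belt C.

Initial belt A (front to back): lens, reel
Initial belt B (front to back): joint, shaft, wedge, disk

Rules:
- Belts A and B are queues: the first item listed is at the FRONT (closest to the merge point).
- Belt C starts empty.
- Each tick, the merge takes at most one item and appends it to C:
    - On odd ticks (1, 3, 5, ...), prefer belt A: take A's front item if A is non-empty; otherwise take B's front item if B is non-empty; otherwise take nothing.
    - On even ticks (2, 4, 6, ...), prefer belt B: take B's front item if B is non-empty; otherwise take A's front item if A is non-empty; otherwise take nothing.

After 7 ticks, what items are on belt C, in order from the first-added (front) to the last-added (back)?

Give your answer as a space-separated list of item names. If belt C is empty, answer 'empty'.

Tick 1: prefer A, take lens from A; A=[reel] B=[joint,shaft,wedge,disk] C=[lens]
Tick 2: prefer B, take joint from B; A=[reel] B=[shaft,wedge,disk] C=[lens,joint]
Tick 3: prefer A, take reel from A; A=[-] B=[shaft,wedge,disk] C=[lens,joint,reel]
Tick 4: prefer B, take shaft from B; A=[-] B=[wedge,disk] C=[lens,joint,reel,shaft]
Tick 5: prefer A, take wedge from B; A=[-] B=[disk] C=[lens,joint,reel,shaft,wedge]
Tick 6: prefer B, take disk from B; A=[-] B=[-] C=[lens,joint,reel,shaft,wedge,disk]
Tick 7: prefer A, both empty, nothing taken; A=[-] B=[-] C=[lens,joint,reel,shaft,wedge,disk]

Answer: lens joint reel shaft wedge disk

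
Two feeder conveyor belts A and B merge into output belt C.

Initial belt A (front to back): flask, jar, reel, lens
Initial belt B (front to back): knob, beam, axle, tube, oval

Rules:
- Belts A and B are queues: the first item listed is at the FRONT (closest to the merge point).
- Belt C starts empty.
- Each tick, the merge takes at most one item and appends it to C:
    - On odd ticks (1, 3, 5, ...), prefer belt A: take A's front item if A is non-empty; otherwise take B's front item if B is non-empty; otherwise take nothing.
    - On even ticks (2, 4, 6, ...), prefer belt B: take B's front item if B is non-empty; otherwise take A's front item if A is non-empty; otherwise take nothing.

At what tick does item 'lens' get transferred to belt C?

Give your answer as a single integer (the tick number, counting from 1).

Tick 1: prefer A, take flask from A; A=[jar,reel,lens] B=[knob,beam,axle,tube,oval] C=[flask]
Tick 2: prefer B, take knob from B; A=[jar,reel,lens] B=[beam,axle,tube,oval] C=[flask,knob]
Tick 3: prefer A, take jar from A; A=[reel,lens] B=[beam,axle,tube,oval] C=[flask,knob,jar]
Tick 4: prefer B, take beam from B; A=[reel,lens] B=[axle,tube,oval] C=[flask,knob,jar,beam]
Tick 5: prefer A, take reel from A; A=[lens] B=[axle,tube,oval] C=[flask,knob,jar,beam,reel]
Tick 6: prefer B, take axle from B; A=[lens] B=[tube,oval] C=[flask,knob,jar,beam,reel,axle]
Tick 7: prefer A, take lens from A; A=[-] B=[tube,oval] C=[flask,knob,jar,beam,reel,axle,lens]

Answer: 7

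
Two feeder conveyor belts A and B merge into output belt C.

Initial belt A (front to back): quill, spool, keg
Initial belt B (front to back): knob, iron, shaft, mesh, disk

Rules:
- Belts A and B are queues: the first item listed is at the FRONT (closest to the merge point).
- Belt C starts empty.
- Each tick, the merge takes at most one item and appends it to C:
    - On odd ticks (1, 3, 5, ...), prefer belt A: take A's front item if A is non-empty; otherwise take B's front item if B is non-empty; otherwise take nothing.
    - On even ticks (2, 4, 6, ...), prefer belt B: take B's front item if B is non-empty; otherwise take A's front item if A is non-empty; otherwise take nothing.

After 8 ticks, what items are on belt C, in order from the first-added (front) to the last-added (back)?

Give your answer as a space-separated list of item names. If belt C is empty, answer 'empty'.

Tick 1: prefer A, take quill from A; A=[spool,keg] B=[knob,iron,shaft,mesh,disk] C=[quill]
Tick 2: prefer B, take knob from B; A=[spool,keg] B=[iron,shaft,mesh,disk] C=[quill,knob]
Tick 3: prefer A, take spool from A; A=[keg] B=[iron,shaft,mesh,disk] C=[quill,knob,spool]
Tick 4: prefer B, take iron from B; A=[keg] B=[shaft,mesh,disk] C=[quill,knob,spool,iron]
Tick 5: prefer A, take keg from A; A=[-] B=[shaft,mesh,disk] C=[quill,knob,spool,iron,keg]
Tick 6: prefer B, take shaft from B; A=[-] B=[mesh,disk] C=[quill,knob,spool,iron,keg,shaft]
Tick 7: prefer A, take mesh from B; A=[-] B=[disk] C=[quill,knob,spool,iron,keg,shaft,mesh]
Tick 8: prefer B, take disk from B; A=[-] B=[-] C=[quill,knob,spool,iron,keg,shaft,mesh,disk]

Answer: quill knob spool iron keg shaft mesh disk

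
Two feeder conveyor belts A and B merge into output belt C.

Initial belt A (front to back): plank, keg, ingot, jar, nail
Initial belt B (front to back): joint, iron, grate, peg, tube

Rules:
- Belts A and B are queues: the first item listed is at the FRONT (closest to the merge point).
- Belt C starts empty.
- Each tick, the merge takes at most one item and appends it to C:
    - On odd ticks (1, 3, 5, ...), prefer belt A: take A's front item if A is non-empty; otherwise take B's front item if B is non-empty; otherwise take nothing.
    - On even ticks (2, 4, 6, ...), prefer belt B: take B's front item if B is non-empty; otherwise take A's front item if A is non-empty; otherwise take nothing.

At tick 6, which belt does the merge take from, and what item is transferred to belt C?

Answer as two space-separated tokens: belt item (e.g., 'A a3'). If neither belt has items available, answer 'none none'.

Answer: B grate

Derivation:
Tick 1: prefer A, take plank from A; A=[keg,ingot,jar,nail] B=[joint,iron,grate,peg,tube] C=[plank]
Tick 2: prefer B, take joint from B; A=[keg,ingot,jar,nail] B=[iron,grate,peg,tube] C=[plank,joint]
Tick 3: prefer A, take keg from A; A=[ingot,jar,nail] B=[iron,grate,peg,tube] C=[plank,joint,keg]
Tick 4: prefer B, take iron from B; A=[ingot,jar,nail] B=[grate,peg,tube] C=[plank,joint,keg,iron]
Tick 5: prefer A, take ingot from A; A=[jar,nail] B=[grate,peg,tube] C=[plank,joint,keg,iron,ingot]
Tick 6: prefer B, take grate from B; A=[jar,nail] B=[peg,tube] C=[plank,joint,keg,iron,ingot,grate]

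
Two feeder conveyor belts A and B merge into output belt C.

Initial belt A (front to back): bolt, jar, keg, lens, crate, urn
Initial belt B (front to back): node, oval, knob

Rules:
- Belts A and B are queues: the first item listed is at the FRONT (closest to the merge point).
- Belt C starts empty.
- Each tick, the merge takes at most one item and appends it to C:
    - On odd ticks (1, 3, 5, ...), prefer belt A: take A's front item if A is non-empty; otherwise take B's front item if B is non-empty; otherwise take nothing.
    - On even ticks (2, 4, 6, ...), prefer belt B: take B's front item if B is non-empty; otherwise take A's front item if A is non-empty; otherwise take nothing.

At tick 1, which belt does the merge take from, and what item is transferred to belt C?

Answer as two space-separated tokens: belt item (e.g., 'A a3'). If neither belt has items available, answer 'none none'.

Tick 1: prefer A, take bolt from A; A=[jar,keg,lens,crate,urn] B=[node,oval,knob] C=[bolt]

Answer: A bolt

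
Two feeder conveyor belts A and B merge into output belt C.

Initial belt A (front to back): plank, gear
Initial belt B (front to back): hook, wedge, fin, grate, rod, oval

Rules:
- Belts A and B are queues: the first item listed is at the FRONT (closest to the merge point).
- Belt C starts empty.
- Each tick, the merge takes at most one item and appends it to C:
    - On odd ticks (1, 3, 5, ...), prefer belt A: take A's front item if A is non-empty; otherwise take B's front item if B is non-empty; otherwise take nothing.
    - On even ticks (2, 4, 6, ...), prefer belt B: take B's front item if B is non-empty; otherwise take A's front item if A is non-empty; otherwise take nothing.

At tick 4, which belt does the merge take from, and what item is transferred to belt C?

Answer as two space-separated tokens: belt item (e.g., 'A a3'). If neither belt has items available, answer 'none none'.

Tick 1: prefer A, take plank from A; A=[gear] B=[hook,wedge,fin,grate,rod,oval] C=[plank]
Tick 2: prefer B, take hook from B; A=[gear] B=[wedge,fin,grate,rod,oval] C=[plank,hook]
Tick 3: prefer A, take gear from A; A=[-] B=[wedge,fin,grate,rod,oval] C=[plank,hook,gear]
Tick 4: prefer B, take wedge from B; A=[-] B=[fin,grate,rod,oval] C=[plank,hook,gear,wedge]

Answer: B wedge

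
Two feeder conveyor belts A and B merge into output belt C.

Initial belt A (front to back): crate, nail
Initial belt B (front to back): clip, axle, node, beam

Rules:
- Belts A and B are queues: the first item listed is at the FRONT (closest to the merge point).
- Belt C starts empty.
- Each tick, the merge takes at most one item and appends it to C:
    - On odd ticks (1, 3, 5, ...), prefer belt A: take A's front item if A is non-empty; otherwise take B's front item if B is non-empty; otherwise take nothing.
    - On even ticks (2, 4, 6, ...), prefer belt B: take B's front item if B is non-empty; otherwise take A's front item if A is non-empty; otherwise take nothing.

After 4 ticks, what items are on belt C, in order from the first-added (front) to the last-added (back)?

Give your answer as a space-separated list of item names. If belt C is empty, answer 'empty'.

Tick 1: prefer A, take crate from A; A=[nail] B=[clip,axle,node,beam] C=[crate]
Tick 2: prefer B, take clip from B; A=[nail] B=[axle,node,beam] C=[crate,clip]
Tick 3: prefer A, take nail from A; A=[-] B=[axle,node,beam] C=[crate,clip,nail]
Tick 4: prefer B, take axle from B; A=[-] B=[node,beam] C=[crate,clip,nail,axle]

Answer: crate clip nail axle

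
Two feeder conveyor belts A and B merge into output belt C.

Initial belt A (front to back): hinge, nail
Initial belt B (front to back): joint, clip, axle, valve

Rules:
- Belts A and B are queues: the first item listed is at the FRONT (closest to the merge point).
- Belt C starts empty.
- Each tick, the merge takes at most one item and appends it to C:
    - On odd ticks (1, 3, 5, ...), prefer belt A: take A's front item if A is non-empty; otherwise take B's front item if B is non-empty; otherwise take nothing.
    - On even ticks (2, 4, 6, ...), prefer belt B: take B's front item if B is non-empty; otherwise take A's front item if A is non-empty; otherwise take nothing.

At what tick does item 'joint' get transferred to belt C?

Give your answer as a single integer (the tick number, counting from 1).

Tick 1: prefer A, take hinge from A; A=[nail] B=[joint,clip,axle,valve] C=[hinge]
Tick 2: prefer B, take joint from B; A=[nail] B=[clip,axle,valve] C=[hinge,joint]

Answer: 2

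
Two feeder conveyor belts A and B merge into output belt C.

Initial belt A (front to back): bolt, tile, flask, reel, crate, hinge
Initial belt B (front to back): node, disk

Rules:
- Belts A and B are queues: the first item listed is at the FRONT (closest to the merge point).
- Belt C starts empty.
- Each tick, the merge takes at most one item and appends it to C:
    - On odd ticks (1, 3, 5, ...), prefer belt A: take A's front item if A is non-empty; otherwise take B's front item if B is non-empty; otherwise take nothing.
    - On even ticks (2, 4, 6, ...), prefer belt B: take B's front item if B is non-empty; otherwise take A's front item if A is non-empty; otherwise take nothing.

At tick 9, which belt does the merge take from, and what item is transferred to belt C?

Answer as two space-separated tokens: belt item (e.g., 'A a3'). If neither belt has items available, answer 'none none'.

Answer: none none

Derivation:
Tick 1: prefer A, take bolt from A; A=[tile,flask,reel,crate,hinge] B=[node,disk] C=[bolt]
Tick 2: prefer B, take node from B; A=[tile,flask,reel,crate,hinge] B=[disk] C=[bolt,node]
Tick 3: prefer A, take tile from A; A=[flask,reel,crate,hinge] B=[disk] C=[bolt,node,tile]
Tick 4: prefer B, take disk from B; A=[flask,reel,crate,hinge] B=[-] C=[bolt,node,tile,disk]
Tick 5: prefer A, take flask from A; A=[reel,crate,hinge] B=[-] C=[bolt,node,tile,disk,flask]
Tick 6: prefer B, take reel from A; A=[crate,hinge] B=[-] C=[bolt,node,tile,disk,flask,reel]
Tick 7: prefer A, take crate from A; A=[hinge] B=[-] C=[bolt,node,tile,disk,flask,reel,crate]
Tick 8: prefer B, take hinge from A; A=[-] B=[-] C=[bolt,node,tile,disk,flask,reel,crate,hinge]
Tick 9: prefer A, both empty, nothing taken; A=[-] B=[-] C=[bolt,node,tile,disk,flask,reel,crate,hinge]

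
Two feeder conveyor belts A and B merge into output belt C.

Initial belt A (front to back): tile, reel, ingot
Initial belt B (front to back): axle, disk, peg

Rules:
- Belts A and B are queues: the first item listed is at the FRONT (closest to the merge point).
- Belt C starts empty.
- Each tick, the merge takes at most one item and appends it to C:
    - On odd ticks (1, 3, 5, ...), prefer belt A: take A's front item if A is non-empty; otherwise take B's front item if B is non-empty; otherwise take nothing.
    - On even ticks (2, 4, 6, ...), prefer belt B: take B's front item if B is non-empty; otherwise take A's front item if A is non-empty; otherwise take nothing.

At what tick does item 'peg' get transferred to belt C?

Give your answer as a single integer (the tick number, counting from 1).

Tick 1: prefer A, take tile from A; A=[reel,ingot] B=[axle,disk,peg] C=[tile]
Tick 2: prefer B, take axle from B; A=[reel,ingot] B=[disk,peg] C=[tile,axle]
Tick 3: prefer A, take reel from A; A=[ingot] B=[disk,peg] C=[tile,axle,reel]
Tick 4: prefer B, take disk from B; A=[ingot] B=[peg] C=[tile,axle,reel,disk]
Tick 5: prefer A, take ingot from A; A=[-] B=[peg] C=[tile,axle,reel,disk,ingot]
Tick 6: prefer B, take peg from B; A=[-] B=[-] C=[tile,axle,reel,disk,ingot,peg]

Answer: 6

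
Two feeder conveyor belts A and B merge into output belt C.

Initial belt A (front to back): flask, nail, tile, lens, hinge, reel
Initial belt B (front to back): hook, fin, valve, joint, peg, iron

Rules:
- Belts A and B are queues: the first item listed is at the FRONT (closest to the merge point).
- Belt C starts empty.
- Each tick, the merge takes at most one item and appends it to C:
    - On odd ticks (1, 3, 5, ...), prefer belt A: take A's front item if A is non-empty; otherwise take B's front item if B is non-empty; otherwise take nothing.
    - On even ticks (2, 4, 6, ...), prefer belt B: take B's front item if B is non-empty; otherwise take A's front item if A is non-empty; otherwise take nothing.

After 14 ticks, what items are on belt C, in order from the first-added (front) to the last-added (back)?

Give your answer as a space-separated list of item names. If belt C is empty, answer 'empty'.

Answer: flask hook nail fin tile valve lens joint hinge peg reel iron

Derivation:
Tick 1: prefer A, take flask from A; A=[nail,tile,lens,hinge,reel] B=[hook,fin,valve,joint,peg,iron] C=[flask]
Tick 2: prefer B, take hook from B; A=[nail,tile,lens,hinge,reel] B=[fin,valve,joint,peg,iron] C=[flask,hook]
Tick 3: prefer A, take nail from A; A=[tile,lens,hinge,reel] B=[fin,valve,joint,peg,iron] C=[flask,hook,nail]
Tick 4: prefer B, take fin from B; A=[tile,lens,hinge,reel] B=[valve,joint,peg,iron] C=[flask,hook,nail,fin]
Tick 5: prefer A, take tile from A; A=[lens,hinge,reel] B=[valve,joint,peg,iron] C=[flask,hook,nail,fin,tile]
Tick 6: prefer B, take valve from B; A=[lens,hinge,reel] B=[joint,peg,iron] C=[flask,hook,nail,fin,tile,valve]
Tick 7: prefer A, take lens from A; A=[hinge,reel] B=[joint,peg,iron] C=[flask,hook,nail,fin,tile,valve,lens]
Tick 8: prefer B, take joint from B; A=[hinge,reel] B=[peg,iron] C=[flask,hook,nail,fin,tile,valve,lens,joint]
Tick 9: prefer A, take hinge from A; A=[reel] B=[peg,iron] C=[flask,hook,nail,fin,tile,valve,lens,joint,hinge]
Tick 10: prefer B, take peg from B; A=[reel] B=[iron] C=[flask,hook,nail,fin,tile,valve,lens,joint,hinge,peg]
Tick 11: prefer A, take reel from A; A=[-] B=[iron] C=[flask,hook,nail,fin,tile,valve,lens,joint,hinge,peg,reel]
Tick 12: prefer B, take iron from B; A=[-] B=[-] C=[flask,hook,nail,fin,tile,valve,lens,joint,hinge,peg,reel,iron]
Tick 13: prefer A, both empty, nothing taken; A=[-] B=[-] C=[flask,hook,nail,fin,tile,valve,lens,joint,hinge,peg,reel,iron]
Tick 14: prefer B, both empty, nothing taken; A=[-] B=[-] C=[flask,hook,nail,fin,tile,valve,lens,joint,hinge,peg,reel,iron]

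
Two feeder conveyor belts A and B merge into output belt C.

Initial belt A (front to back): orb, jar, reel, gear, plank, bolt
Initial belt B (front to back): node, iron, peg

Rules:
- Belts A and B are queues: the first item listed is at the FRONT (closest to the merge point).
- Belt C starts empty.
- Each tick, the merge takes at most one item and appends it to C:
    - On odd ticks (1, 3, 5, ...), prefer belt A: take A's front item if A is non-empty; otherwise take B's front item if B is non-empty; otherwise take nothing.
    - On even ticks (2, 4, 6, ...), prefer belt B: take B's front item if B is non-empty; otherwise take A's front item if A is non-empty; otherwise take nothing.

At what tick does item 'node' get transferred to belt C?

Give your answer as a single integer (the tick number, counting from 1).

Tick 1: prefer A, take orb from A; A=[jar,reel,gear,plank,bolt] B=[node,iron,peg] C=[orb]
Tick 2: prefer B, take node from B; A=[jar,reel,gear,plank,bolt] B=[iron,peg] C=[orb,node]

Answer: 2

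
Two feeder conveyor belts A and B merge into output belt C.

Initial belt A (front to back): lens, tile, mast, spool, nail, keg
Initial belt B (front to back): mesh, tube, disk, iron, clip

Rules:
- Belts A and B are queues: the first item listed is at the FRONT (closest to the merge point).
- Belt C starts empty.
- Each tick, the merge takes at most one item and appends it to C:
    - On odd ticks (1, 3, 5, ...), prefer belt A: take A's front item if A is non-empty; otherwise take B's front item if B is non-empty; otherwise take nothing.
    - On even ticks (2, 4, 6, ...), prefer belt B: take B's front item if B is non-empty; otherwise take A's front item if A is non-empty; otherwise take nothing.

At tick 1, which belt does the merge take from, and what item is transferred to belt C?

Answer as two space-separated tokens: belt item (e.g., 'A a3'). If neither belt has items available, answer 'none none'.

Answer: A lens

Derivation:
Tick 1: prefer A, take lens from A; A=[tile,mast,spool,nail,keg] B=[mesh,tube,disk,iron,clip] C=[lens]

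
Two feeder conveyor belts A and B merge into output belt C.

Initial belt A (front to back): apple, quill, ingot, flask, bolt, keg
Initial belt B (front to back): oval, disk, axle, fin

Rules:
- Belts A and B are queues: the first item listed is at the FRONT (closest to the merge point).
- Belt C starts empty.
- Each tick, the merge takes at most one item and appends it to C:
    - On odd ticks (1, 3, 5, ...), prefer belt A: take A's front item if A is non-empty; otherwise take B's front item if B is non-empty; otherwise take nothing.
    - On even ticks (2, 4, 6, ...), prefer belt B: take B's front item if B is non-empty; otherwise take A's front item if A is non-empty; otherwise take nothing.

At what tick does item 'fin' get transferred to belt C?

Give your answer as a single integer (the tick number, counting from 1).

Tick 1: prefer A, take apple from A; A=[quill,ingot,flask,bolt,keg] B=[oval,disk,axle,fin] C=[apple]
Tick 2: prefer B, take oval from B; A=[quill,ingot,flask,bolt,keg] B=[disk,axle,fin] C=[apple,oval]
Tick 3: prefer A, take quill from A; A=[ingot,flask,bolt,keg] B=[disk,axle,fin] C=[apple,oval,quill]
Tick 4: prefer B, take disk from B; A=[ingot,flask,bolt,keg] B=[axle,fin] C=[apple,oval,quill,disk]
Tick 5: prefer A, take ingot from A; A=[flask,bolt,keg] B=[axle,fin] C=[apple,oval,quill,disk,ingot]
Tick 6: prefer B, take axle from B; A=[flask,bolt,keg] B=[fin] C=[apple,oval,quill,disk,ingot,axle]
Tick 7: prefer A, take flask from A; A=[bolt,keg] B=[fin] C=[apple,oval,quill,disk,ingot,axle,flask]
Tick 8: prefer B, take fin from B; A=[bolt,keg] B=[-] C=[apple,oval,quill,disk,ingot,axle,flask,fin]

Answer: 8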